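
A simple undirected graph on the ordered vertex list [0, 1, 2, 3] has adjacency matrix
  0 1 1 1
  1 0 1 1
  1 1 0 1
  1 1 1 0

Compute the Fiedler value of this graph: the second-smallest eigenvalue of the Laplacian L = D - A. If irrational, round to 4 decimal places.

4

Reading degrees in the order [0, 1, 2, 3] gives [3, 3, 3, 3]; set D = diag(3, 3, 3, 3) and form L = D - A. Computing the eigenvalues of L and sorting gives [0, 4, 4, 4]. The Fiedler value lambda_2 = 4 is strictly positive, so the graph is connected. The largest eigenvalue, 4, is at most the vertex count 4. There is one zero in the spectrum, matching the 1 component.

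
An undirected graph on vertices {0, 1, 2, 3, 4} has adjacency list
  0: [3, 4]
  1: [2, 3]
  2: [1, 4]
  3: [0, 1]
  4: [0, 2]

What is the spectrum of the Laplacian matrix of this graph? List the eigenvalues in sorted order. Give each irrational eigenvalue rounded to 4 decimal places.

[0, 1.3820, 1.3820, 3.6180, 3.6180]

Each diagonal entry of L is the vertex degree and each off-diagonal entry is -1 where an edge is present, 0 otherwise; in the order [0, 1, 2, 3, 4] the diagonal is [2, 2, 2, 2, 2]. Since every row of L sums to 0, the all-ones vector is in the kernel and 0 is an eigenvalue. The single zero eigenvalue shows the graph is connected. The largest eigenvalue, 3.6180, is at most the vertex count 5. The eigenvalues sum to 10, which equals trace(L) = 2|E|.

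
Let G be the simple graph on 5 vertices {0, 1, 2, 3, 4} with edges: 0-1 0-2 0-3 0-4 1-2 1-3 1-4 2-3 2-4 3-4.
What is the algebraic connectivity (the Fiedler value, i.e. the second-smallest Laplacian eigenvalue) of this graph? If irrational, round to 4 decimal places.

5

Each diagonal entry of L is the vertex degree and each off-diagonal entry is -1 where an edge is present, 0 otherwise; in the order [0, 1, 2, 3, 4] the diagonal is [4, 4, 4, 4, 4]. The smallest Laplacian eigenvalue is always 0. The next one, lambda_2 = 5, measures how hard the graph is to disconnect: larger values mean better connectivity. By the matrix-tree theorem the graph has (1/5) * product of the nonzero eigenvalues = 125 spanning trees.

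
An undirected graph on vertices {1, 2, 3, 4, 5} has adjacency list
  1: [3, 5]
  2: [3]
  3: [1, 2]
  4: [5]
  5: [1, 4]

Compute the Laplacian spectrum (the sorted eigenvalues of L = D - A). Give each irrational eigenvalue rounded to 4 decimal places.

With the vertex order [1, 2, 3, 4, 5], the degrees are [2, 1, 2, 1, 2], giving D = diag(2, 1, 2, 1, 2) and L = D - A. Diagonalising L (or applying a numerical eigensolver to the 5x5 matrix) gives the spectrum above. The eigenvalues sum to 8, which equals trace(L) = 2|E|. By the matrix-tree theorem the graph has (1/5) * product of the nonzero eigenvalues = 1 spanning tree.

[0, 0.3820, 1.3820, 2.6180, 3.6180]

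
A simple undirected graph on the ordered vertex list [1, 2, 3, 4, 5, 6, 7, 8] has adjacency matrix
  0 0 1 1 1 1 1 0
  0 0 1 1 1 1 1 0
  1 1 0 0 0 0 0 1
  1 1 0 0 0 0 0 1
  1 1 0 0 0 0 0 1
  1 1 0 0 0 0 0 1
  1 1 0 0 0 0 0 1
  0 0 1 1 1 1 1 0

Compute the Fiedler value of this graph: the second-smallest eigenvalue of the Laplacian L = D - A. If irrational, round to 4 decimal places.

3

Reading degrees in the order [1, 2, 3, 4, 5, 6, 7, 8] gives [5, 5, 3, 3, 3, 3, 3, 5]; set D = diag(5, 5, 3, 3, 3, 3, 3, 5) and form L = D - A. The sorted Laplacian eigenvalues are [0, 3, 3, 3, 3, 5, 5, 8]; the algebraic connectivity is the second entry, 3. The eigenvalues sum to 30, which equals trace(L) = 2|E|. By the matrix-tree theorem the graph has (1/8) * product of the nonzero eigenvalues = 2025 spanning trees.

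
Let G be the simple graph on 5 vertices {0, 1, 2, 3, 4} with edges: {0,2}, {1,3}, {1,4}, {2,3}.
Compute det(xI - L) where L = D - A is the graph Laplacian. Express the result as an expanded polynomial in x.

x^5 - 8x^4 + 21x^3 - 20x^2 + 5x

Each diagonal entry of L is the vertex degree and each off-diagonal entry is -1 where an edge is present, 0 otherwise; in the order [0, 1, 2, 3, 4] the diagonal is [1, 2, 2, 2, 1]. L has integer entries, so p(x) = det(xI - L) has integer coefficients. Expanding the determinant yields x^5 - 8x^4 + 21x^3 - 20x^2 + 5x. Since p(0) = det(-L) = 0, x divides p(x).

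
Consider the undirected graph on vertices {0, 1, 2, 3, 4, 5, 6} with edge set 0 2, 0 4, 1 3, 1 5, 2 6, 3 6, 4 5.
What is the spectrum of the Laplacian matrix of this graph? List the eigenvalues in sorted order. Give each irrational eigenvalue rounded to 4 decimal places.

Reading degrees in the order [0, 1, 2, 3, 4, 5, 6] gives [2, 2, 2, 2, 2, 2, 2]; set D = diag(2, 2, 2, 2, 2, 2, 2) and form L = D - A. The multiplicity of 0 as a Laplacian eigenvalue equals the number of connected components. The single zero eigenvalue shows the graph is connected. By the matrix-tree theorem the graph has (1/7) * product of the nonzero eigenvalues = 7 spanning trees. The eigenvalues sum to 14, which equals trace(L) = 2|E|.

[0, 0.7530, 0.7530, 2.4450, 2.4450, 3.8019, 3.8019]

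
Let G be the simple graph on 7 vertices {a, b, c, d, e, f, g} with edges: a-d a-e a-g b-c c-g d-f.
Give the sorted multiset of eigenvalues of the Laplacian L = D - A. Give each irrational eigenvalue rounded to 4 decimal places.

Each diagonal entry of L is the vertex degree and each off-diagonal entry is -1 where an edge is present, 0 otherwise; in the order [a, b, c, d, e, f, g] the diagonal is [3, 1, 2, 2, 1, 1, 2]. The multiplicity of 0 as a Laplacian eigenvalue equals the number of connected components.

[0, 0.2603, 0.6262, 1.4055, 2.2742, 3.0996, 4.3342]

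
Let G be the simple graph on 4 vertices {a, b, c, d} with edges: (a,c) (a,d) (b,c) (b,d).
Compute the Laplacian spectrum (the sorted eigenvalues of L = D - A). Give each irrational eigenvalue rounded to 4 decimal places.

With the vertex order [a, b, c, d], the degrees are [2, 2, 2, 2], giving D = diag(2, 2, 2, 2) and L = D - A. The multiplicity of 0 as a Laplacian eigenvalue equals the number of connected components. The single zero eigenvalue shows the graph is connected. There is one zero in the spectrum, matching the 1 component. The eigenvalues sum to 8, which equals trace(L) = 2|E|.

[0, 2, 2, 4]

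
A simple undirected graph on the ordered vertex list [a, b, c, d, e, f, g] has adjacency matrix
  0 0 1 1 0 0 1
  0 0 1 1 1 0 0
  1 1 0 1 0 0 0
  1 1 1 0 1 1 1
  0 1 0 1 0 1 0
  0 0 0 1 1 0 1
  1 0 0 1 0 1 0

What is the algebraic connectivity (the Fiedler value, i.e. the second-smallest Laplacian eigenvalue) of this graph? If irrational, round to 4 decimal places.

Reading degrees in the order [a, b, c, d, e, f, g] gives [3, 3, 3, 6, 3, 3, 3]; set D = diag(3, 3, 3, 6, 3, 3, 3) and form L = D - A. Computing the eigenvalues of L and sorting gives [0, 2, 2, 4, 4, 5, 7]. The Fiedler value lambda_2 = 2 is strictly positive, so the graph is connected.

2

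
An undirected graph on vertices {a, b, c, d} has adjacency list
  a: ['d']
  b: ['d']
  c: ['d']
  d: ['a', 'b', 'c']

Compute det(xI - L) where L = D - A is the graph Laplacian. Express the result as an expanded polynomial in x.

With the vertex order [a, b, c, d], the degrees are [1, 1, 1, 3], giving D = diag(1, 1, 1, 3) and L = D - A. Computing det(xI - L) by cofactor expansion (or equivalently via sum-over-permutations) gives x^4 - 6x^3 + 9x^2 - 4x. Since p(0) = det(-L) = 0, x divides p(x). The largest eigenvalue, 4, is at most the vertex count 4.

x^4 - 6x^3 + 9x^2 - 4x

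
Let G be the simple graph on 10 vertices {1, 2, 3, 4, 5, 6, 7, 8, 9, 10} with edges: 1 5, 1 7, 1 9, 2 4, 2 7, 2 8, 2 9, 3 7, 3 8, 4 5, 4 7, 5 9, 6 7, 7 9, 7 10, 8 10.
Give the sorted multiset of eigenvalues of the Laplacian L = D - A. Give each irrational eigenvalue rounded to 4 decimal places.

Reading degrees in the order [1, 2, 3, 4, 5, 6, 7, 8, 9, 10] gives [3, 4, 2, 3, 3, 1, 7, 3, 4, 2]; set D = diag(3, 4, 2, 3, 3, 1, 7, 3, 4, 2) and form L = D - A. Since every row of L sums to 0, the all-ones vector is in the kernel and 0 is an eigenvalue. There is one zero in the spectrum, matching the 1 component.

[0, 0.9512, 1.0177, 2, 2.5307, 3.2825, 3.8440, 4.3496, 5.8194, 8.2048]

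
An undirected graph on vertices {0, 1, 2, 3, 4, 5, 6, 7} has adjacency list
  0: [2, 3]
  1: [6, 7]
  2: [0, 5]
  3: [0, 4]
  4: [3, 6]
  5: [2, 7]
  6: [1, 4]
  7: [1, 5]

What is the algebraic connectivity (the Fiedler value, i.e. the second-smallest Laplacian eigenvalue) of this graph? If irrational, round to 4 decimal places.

0.5858

Reading degrees in the order [0, 1, 2, 3, 4, 5, 6, 7] gives [2, 2, 2, 2, 2, 2, 2, 2]; set D = diag(2, 2, 2, 2, 2, 2, 2, 2) and form L = D - A. The sorted Laplacian eigenvalues are [0, 0.5858, 0.5858, 2, 2, 3.4142, 3.4142, 4]; the algebraic connectivity is the second entry, 0.5858. By the matrix-tree theorem the graph has (1/8) * product of the nonzero eigenvalues = 8 spanning trees.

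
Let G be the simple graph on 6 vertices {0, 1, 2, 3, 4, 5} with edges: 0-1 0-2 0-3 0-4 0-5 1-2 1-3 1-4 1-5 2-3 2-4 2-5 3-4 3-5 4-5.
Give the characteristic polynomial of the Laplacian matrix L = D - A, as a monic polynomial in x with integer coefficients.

x^6 - 30x^5 + 360x^4 - 2160x^3 + 6480x^2 - 7776x

Reading degrees in the order [0, 1, 2, 3, 4, 5] gives [5, 5, 5, 5, 5, 5]; set D = diag(5, 5, 5, 5, 5, 5) and form L = D - A. L has integer entries, so p(x) = det(xI - L) has integer coefficients. Expanding the determinant yields x^6 - 30x^5 + 360x^4 - 2160x^3 + 6480x^2 - 7776x. The constant term is 0 because L is singular (the all-ones vector lies in its kernel). The eigenvalues sum to 30, which equals trace(L) = 2|E|. There is one zero in the spectrum, matching the 1 component.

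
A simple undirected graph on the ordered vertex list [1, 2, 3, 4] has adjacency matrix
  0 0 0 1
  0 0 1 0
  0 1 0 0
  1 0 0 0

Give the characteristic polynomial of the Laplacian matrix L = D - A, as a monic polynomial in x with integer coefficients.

x^4 - 4x^3 + 4x^2

With the vertex order [1, 2, 3, 4], the degrees are [1, 1, 1, 1], giving D = diag(1, 1, 1, 1) and L = D - A. The eigenvalues of L are [0, 0, 2, 2]; the characteristic polynomial is the product of (x - lambda_i), which multiplies out to x^4 - 4x^3 + 4x^2. The coefficient of x^3 equals -trace(L) = -4, matching the sum of degrees.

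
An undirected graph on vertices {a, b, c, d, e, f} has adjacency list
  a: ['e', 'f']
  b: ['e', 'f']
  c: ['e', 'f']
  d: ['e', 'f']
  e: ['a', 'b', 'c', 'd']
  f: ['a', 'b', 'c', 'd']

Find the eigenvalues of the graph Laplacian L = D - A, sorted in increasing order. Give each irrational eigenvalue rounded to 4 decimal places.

[0, 2, 2, 2, 4, 6]

With the vertex order [a, b, c, d, e, f], the degrees are [2, 2, 2, 2, 4, 4], giving D = diag(2, 2, 2, 2, 4, 4) and L = D - A. The multiplicity of 0 as a Laplacian eigenvalue equals the number of connected components.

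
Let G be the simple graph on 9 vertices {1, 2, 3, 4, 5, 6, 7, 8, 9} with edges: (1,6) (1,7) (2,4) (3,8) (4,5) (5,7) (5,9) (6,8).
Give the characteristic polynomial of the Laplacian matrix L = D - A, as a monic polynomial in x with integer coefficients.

x^9 - 16x^8 + 104x^7 - 354x^6 + 678x^5 - 730x^4 + 417x^3 - 110x^2 + 9x

Each diagonal entry of L is the vertex degree and each off-diagonal entry is -1 where an edge is present, 0 otherwise; in the order [1, 2, 3, 4, 5, 6, 7, 8, 9] the diagonal is [2, 1, 1, 2, 3, 2, 2, 2, 1]. Computing det(xI - L) by cofactor expansion (or equivalently via sum-over-permutations) gives x^9 - 16x^8 + 104x^7 - 354x^6 + 678x^5 - 730x^4 + 417x^3 - 110x^2 + 9x. The constant term is 0 because L is singular (the all-ones vector lies in its kernel). There is one zero in the spectrum, matching the 1 component.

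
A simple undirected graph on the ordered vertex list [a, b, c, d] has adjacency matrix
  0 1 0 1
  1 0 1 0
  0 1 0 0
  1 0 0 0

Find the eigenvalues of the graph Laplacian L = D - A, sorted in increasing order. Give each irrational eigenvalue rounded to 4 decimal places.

[0, 0.5858, 2, 3.4142]

Reading degrees in the order [a, b, c, d] gives [2, 2, 1, 1]; set D = diag(2, 2, 1, 1) and form L = D - A. Diagonalising L (or applying a numerical eigensolver to the 4x4 matrix) gives the spectrum above. There is one zero in the spectrum, matching the 1 component.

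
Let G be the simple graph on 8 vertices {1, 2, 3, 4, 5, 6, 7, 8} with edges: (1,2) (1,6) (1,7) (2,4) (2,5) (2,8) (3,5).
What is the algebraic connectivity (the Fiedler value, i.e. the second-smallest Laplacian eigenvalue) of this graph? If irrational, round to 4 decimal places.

0.3187

Each diagonal entry of L is the vertex degree and each off-diagonal entry is -1 where an edge is present, 0 otherwise; in the order [1, 2, 3, 4, 5, 6, 7, 8] the diagonal is [3, 4, 1, 1, 2, 1, 1, 1]. The smallest Laplacian eigenvalue is always 0. The next one, lambda_2 = 0.3187, measures how hard the graph is to disconnect: larger values mean better connectivity. The eigenvalues sum to 14, which equals trace(L) = 2|E|.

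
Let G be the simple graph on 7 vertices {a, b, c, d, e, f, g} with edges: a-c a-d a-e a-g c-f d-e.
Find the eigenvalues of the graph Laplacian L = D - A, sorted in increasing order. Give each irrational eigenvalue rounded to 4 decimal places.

With the vertex order [a, b, c, d, e, f, g], the degrees are [4, 0, 2, 2, 2, 1, 1], giving D = diag(4, 0, 2, 2, 2, 1, 1) and L = D - A. L is symmetric positive semidefinite, so every eigenvalue is real and nonnegative. The 2 zero eigenvalues correspond to the 2 connected components. The eigenvalues sum to 12, which equals trace(L) = 2|E|. The largest eigenvalue, 5.0861, is at most the vertex count 7.

[0, 0, 0.4859, 1, 2.4280, 3, 5.0861]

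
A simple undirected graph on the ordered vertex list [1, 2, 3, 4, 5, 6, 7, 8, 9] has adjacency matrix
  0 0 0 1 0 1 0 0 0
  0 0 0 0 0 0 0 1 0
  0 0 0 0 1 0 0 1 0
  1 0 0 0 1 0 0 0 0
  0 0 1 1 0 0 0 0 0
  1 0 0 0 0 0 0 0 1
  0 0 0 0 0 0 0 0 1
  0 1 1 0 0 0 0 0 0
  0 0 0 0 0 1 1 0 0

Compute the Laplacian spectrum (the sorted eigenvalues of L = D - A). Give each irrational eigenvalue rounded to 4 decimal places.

With the vertex order [1, 2, 3, 4, 5, 6, 7, 8, 9], the degrees are [2, 1, 2, 2, 2, 2, 1, 2, 2], giving D = diag(2, 1, 2, 2, 2, 2, 1, 2, 2) and L = D - A. The multiplicity of 0 as a Laplacian eigenvalue equals the number of connected components. By the matrix-tree theorem the graph has (1/9) * product of the nonzero eigenvalues = 1 spanning tree.

[0, 0.1206, 0.4679, 1, 1.6527, 2.3473, 3, 3.5321, 3.8794]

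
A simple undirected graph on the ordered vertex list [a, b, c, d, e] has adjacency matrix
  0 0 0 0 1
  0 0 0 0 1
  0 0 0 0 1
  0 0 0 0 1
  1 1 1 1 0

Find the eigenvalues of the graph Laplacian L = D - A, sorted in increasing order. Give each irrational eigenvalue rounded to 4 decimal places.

Each diagonal entry of L is the vertex degree and each off-diagonal entry is -1 where an edge is present, 0 otherwise; in the order [a, b, c, d, e] the diagonal is [1, 1, 1, 1, 4]. Diagonalising L (or applying a numerical eigensolver to the 5x5 matrix) gives the spectrum above. The single zero eigenvalue shows the graph is connected. The eigenvalues sum to 8, which equals trace(L) = 2|E|. By the matrix-tree theorem the graph has (1/5) * product of the nonzero eigenvalues = 1 spanning tree.

[0, 1, 1, 1, 5]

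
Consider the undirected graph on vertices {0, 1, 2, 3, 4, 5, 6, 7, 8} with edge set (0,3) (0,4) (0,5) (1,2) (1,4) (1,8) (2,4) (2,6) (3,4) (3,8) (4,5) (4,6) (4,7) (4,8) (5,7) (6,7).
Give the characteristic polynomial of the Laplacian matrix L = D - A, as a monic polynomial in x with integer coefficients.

x^9 - 32x^8 + 428x^7 - 3136x^6 + 13786x^5 - 37232x^4 + 60276x^3 - 53424x^2 + 19845x

With the vertex order [0, 1, 2, 3, 4, 5, 6, 7, 8], the degrees are [3, 3, 3, 3, 8, 3, 3, 3, 3], giving D = diag(3, 3, 3, 3, 8, 3, 3, 3, 3) and L = D - A. Computing det(xI - L) by cofactor expansion (or equivalently via sum-over-permutations) gives x^9 - 32x^8 + 428x^7 - 3136x^6 + 13786x^5 - 37232x^4 + 60276x^3 - 53424x^2 + 19845x. Since p(0) = det(-L) = 0, x divides p(x). The eigenvalues sum to 32, which equals trace(L) = 2|E|.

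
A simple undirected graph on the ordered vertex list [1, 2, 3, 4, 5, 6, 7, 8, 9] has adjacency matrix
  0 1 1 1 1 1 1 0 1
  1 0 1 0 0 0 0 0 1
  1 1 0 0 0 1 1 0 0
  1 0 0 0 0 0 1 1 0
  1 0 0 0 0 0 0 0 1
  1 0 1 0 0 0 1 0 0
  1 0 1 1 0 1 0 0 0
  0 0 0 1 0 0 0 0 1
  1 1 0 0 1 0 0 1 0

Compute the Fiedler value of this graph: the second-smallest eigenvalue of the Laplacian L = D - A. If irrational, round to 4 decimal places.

1.3560

Reading degrees in the order [1, 2, 3, 4, 5, 6, 7, 8, 9] gives [7, 3, 4, 3, 2, 3, 4, 2, 4]; set D = diag(7, 3, 4, 3, 2, 3, 4, 2, 4) and form L = D - A. Computing the eigenvalues of L and sorting gives [0, 1.3560, 1.5927, 2.4814, 3.2926, 4.6528, 4.9702, 5.5914, 8.0629]. The Fiedler value lambda_2 = 1.3560 is strictly positive, so the graph is connected. The largest eigenvalue, 8.0629, is at most the vertex count 9.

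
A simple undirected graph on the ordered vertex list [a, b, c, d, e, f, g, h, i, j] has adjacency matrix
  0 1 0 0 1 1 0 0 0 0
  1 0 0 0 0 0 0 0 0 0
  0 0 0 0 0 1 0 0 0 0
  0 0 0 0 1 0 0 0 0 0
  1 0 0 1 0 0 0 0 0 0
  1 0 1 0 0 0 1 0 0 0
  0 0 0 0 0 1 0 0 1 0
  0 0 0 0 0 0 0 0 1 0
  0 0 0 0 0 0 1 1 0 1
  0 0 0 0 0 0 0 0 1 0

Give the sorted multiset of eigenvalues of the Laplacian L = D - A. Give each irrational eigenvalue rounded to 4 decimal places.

[0, 0.1535, 0.4616, 0.7026, 1, 1.5019, 2.1589, 3.2036, 4.0827, 4.7351]

Reading degrees in the order [a, b, c, d, e, f, g, h, i, j] gives [3, 1, 1, 1, 2, 3, 2, 1, 3, 1]; set D = diag(3, 1, 1, 1, 2, 3, 2, 1, 3, 1) and form L = D - A. The multiplicity of 0 as a Laplacian eigenvalue equals the number of connected components. The single zero eigenvalue shows the graph is connected. There is one zero in the spectrum, matching the 1 component.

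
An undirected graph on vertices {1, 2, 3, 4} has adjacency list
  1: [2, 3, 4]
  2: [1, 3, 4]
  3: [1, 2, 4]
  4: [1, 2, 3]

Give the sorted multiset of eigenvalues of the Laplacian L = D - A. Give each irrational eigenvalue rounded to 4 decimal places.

[0, 4, 4, 4]

Reading degrees in the order [1, 2, 3, 4] gives [3, 3, 3, 3]; set D = diag(3, 3, 3, 3) and form L = D - A. L is symmetric positive semidefinite, so every eigenvalue is real and nonnegative. The single zero eigenvalue shows the graph is connected.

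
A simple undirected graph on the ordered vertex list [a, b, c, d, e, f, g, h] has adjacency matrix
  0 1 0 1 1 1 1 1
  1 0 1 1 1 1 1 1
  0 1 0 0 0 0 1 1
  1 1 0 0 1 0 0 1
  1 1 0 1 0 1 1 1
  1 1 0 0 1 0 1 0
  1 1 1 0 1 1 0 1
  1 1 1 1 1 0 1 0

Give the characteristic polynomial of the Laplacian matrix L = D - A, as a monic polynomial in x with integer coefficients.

Each diagonal entry of L is the vertex degree and each off-diagonal entry is -1 where an edge is present, 0 otherwise; in the order [a, b, c, d, e, f, g, h] the diagonal is [6, 7, 3, 4, 6, 4, 6, 6]. Computing det(xI - L) by cofactor expansion (or equivalently via sum-over-permutations) gives x^8 - 42x^7 + 744x^6 - 7190x^5 + 40834x^4 - 135880x^3 + 244501x^2 - 182952x. The coefficient of x^7 equals -trace(L) = -42, matching the sum of degrees. By the matrix-tree theorem the graph has (1/8) * product of the nonzero eigenvalues = 22869 spanning trees.

x^8 - 42x^7 + 744x^6 - 7190x^5 + 40834x^4 - 135880x^3 + 244501x^2 - 182952x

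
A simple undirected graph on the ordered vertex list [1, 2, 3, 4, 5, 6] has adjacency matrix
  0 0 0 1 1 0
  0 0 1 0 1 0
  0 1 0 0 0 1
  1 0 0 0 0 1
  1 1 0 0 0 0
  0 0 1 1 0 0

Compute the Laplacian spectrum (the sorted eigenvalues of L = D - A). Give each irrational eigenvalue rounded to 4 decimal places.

Each diagonal entry of L is the vertex degree and each off-diagonal entry is -1 where an edge is present, 0 otherwise; in the order [1, 2, 3, 4, 5, 6] the diagonal is [2, 2, 2, 2, 2, 2]. L is symmetric positive semidefinite, so every eigenvalue is real and nonnegative. By the matrix-tree theorem the graph has (1/6) * product of the nonzero eigenvalues = 6 spanning trees.

[0, 1, 1, 3, 3, 4]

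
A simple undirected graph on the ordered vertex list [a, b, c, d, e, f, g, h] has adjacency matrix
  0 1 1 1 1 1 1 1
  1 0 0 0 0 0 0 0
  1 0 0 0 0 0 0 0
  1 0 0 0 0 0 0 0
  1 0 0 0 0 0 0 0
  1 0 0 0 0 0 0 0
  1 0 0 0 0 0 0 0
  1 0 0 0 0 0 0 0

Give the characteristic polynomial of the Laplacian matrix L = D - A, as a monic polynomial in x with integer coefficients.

Reading degrees in the order [a, b, c, d, e, f, g, h] gives [7, 1, 1, 1, 1, 1, 1, 1]; set D = diag(7, 1, 1, 1, 1, 1, 1, 1) and form L = D - A. L has integer entries, so p(x) = det(xI - L) has integer coefficients. Expanding the determinant yields x^8 - 14x^7 + 63x^6 - 140x^5 + 175x^4 - 126x^3 + 49x^2 - 8x. The constant term is 0 because L is singular (the all-ones vector lies in its kernel). The eigenvalues sum to 14, which equals trace(L) = 2|E|. There is one zero in the spectrum, matching the 1 component.

x^8 - 14x^7 + 63x^6 - 140x^5 + 175x^4 - 126x^3 + 49x^2 - 8x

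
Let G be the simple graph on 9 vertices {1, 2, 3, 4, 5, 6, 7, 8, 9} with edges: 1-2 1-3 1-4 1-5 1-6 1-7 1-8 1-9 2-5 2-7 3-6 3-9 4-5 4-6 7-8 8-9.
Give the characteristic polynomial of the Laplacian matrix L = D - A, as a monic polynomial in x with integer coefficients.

Reading degrees in the order [1, 2, 3, 4, 5, 6, 7, 8, 9] gives [8, 3, 3, 3, 3, 3, 3, 3, 3]; set D = diag(8, 3, 3, 3, 3, 3, 3, 3, 3) and form L = D - A. L has integer entries, so p(x) = det(xI - L) has integer coefficients. Expanding the determinant yields x^9 - 32x^8 + 428x^7 - 3136x^6 + 13786x^5 - 37232x^4 + 60276x^3 - 53424x^2 + 19845x. Since p(0) = det(-L) = 0, x divides p(x). By the matrix-tree theorem the graph has (1/9) * product of the nonzero eigenvalues = 2205 spanning trees.

x^9 - 32x^8 + 428x^7 - 3136x^6 + 13786x^5 - 37232x^4 + 60276x^3 - 53424x^2 + 19845x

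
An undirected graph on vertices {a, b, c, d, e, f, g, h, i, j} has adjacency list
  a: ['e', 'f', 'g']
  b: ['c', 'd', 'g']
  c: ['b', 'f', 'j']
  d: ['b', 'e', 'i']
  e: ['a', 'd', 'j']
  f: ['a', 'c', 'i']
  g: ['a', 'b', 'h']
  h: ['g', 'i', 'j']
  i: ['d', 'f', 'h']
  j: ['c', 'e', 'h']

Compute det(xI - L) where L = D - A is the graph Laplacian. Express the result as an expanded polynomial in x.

Each diagonal entry of L is the vertex degree and each off-diagonal entry is -1 where an edge is present, 0 otherwise; in the order [a, b, c, d, e, f, g, h, i, j] the diagonal is [3, 3, 3, 3, 3, 3, 3, 3, 3, 3]. The eigenvalues of L are [0, 2, 2, 2, 2, 2, 5, 5, 5, 5]; the characteristic polynomial is the product of (x - lambda_i), which multiplies out to x^10 - 30x^9 + 390x^8 - 2880x^7 + 13305x^6 - 39882x^5 + 77640x^4 - 94800x^3 + 66000x^2 - 20000x. The coefficient of x^9 equals -trace(L) = -30, matching the sum of degrees. There is one zero in the spectrum, matching the 1 component. The eigenvalues sum to 30, which equals trace(L) = 2|E|.

x^10 - 30x^9 + 390x^8 - 2880x^7 + 13305x^6 - 39882x^5 + 77640x^4 - 94800x^3 + 66000x^2 - 20000x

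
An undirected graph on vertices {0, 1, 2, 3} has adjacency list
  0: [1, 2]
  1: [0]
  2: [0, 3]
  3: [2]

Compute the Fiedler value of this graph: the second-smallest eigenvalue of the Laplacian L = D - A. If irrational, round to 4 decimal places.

0.5858

Reading degrees in the order [0, 1, 2, 3] gives [2, 1, 2, 1]; set D = diag(2, 1, 2, 1) and form L = D - A. Computing the eigenvalues of L and sorting gives [0, 0.5858, 2, 3.4142]. The Fiedler value lambda_2 = 0.5858 is strictly positive, so the graph is connected. The eigenvalues sum to 6, which equals trace(L) = 2|E|.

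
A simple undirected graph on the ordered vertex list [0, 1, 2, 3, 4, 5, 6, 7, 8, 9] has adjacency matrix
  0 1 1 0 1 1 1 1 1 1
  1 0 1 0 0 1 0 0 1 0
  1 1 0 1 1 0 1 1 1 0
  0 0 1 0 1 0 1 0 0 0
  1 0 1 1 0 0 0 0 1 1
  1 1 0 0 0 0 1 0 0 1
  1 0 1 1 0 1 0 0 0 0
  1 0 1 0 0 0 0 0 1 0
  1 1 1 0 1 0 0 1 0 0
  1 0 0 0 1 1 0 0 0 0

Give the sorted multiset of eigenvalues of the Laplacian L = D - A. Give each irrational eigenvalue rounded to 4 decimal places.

Reading degrees in the order [0, 1, 2, 3, 4, 5, 6, 7, 8, 9] gives [8, 4, 7, 3, 5, 4, 4, 3, 5, 3]; set D = diag(8, 4, 7, 3, 5, 4, 4, 3, 5, 3) and form L = D - A. Diagonalising L (or applying a numerical eigensolver to the 10x10 matrix) gives the spectrum above. There is one zero in the spectrum, matching the 1 component. The largest eigenvalue, 9.0865, is at most the vertex count 10.

[0, 2.2679, 2.3264, 3.1396, 3.7670, 5, 5.7321, 6.5600, 8.1205, 9.0865]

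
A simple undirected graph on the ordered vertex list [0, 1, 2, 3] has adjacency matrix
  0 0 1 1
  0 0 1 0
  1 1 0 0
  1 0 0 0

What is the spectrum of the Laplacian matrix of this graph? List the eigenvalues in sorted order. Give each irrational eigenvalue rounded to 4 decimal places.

[0, 0.5858, 2, 3.4142]

With the vertex order [0, 1, 2, 3], the degrees are [2, 1, 2, 1], giving D = diag(2, 1, 2, 1) and L = D - A. L is symmetric positive semidefinite, so every eigenvalue is real and nonnegative. The single zero eigenvalue shows the graph is connected. By the matrix-tree theorem the graph has (1/4) * product of the nonzero eigenvalues = 1 spanning tree. There is one zero in the spectrum, matching the 1 component.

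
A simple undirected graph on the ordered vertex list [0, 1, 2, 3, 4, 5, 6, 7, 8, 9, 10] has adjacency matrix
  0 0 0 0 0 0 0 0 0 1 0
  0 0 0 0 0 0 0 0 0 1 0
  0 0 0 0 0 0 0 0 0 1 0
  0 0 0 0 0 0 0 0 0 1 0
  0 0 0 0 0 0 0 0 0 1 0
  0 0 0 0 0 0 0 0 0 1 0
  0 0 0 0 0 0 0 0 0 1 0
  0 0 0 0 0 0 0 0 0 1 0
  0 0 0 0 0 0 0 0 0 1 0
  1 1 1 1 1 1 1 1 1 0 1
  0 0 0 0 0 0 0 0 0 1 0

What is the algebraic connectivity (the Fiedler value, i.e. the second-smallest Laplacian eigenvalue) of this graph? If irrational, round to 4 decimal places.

Reading degrees in the order [0, 1, 2, 3, 4, 5, 6, 7, 8, 9, 10] gives [1, 1, 1, 1, 1, 1, 1, 1, 1, 10, 1]; set D = diag(1, 1, 1, 1, 1, 1, 1, 1, 1, 10, 1) and form L = D - A. The sorted Laplacian eigenvalues are [0, 1, 1, 1, 1, 1, 1, 1, 1, 1, 11]; the algebraic connectivity is the second entry, 1.

1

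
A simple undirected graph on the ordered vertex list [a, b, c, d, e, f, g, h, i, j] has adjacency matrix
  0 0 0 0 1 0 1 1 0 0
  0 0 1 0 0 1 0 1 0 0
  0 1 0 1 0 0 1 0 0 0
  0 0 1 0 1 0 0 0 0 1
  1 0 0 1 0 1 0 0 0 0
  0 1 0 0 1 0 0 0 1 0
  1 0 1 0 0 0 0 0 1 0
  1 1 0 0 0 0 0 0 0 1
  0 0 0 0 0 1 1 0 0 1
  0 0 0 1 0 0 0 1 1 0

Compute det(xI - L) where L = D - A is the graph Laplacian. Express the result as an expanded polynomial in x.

x^10 - 30x^9 + 390x^8 - 2880x^7 + 13305x^6 - 39882x^5 + 77640x^4 - 94800x^3 + 66000x^2 - 20000x

Each diagonal entry of L is the vertex degree and each off-diagonal entry is -1 where an edge is present, 0 otherwise; in the order [a, b, c, d, e, f, g, h, i, j] the diagonal is [3, 3, 3, 3, 3, 3, 3, 3, 3, 3]. L has integer entries, so p(x) = det(xI - L) has integer coefficients. Expanding the determinant yields x^10 - 30x^9 + 390x^8 - 2880x^7 + 13305x^6 - 39882x^5 + 77640x^4 - 94800x^3 + 66000x^2 - 20000x. Since p(0) = det(-L) = 0, x divides p(x). By the matrix-tree theorem the graph has (1/10) * product of the nonzero eigenvalues = 2000 spanning trees.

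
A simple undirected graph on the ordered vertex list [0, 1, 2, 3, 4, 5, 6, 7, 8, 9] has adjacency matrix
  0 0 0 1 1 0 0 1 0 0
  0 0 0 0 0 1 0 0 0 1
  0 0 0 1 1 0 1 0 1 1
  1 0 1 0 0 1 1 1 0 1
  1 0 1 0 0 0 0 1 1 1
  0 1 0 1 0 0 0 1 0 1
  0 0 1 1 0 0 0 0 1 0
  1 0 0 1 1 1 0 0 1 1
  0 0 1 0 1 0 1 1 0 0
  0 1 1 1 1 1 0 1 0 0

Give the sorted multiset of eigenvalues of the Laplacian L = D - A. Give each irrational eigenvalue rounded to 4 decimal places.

[0, 1.4160, 2.3441, 3.7018, 3.7620, 4.8550, 6.0615, 6.4563, 7.6093, 7.7939]

Each diagonal entry of L is the vertex degree and each off-diagonal entry is -1 where an edge is present, 0 otherwise; in the order [0, 1, 2, 3, 4, 5, 6, 7, 8, 9] the diagonal is [3, 2, 5, 6, 5, 4, 3, 6, 4, 6]. Since every row of L sums to 0, the all-ones vector is in the kernel and 0 is an eigenvalue. By the matrix-tree theorem the graph has (1/10) * product of the nonzero eigenvalues = 52087 spanning trees.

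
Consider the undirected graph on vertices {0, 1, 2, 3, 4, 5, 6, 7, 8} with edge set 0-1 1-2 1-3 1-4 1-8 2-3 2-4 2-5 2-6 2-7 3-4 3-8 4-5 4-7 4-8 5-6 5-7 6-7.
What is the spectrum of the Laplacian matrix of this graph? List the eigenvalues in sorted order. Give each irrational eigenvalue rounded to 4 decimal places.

Each diagonal entry of L is the vertex degree and each off-diagonal entry is -1 where an edge is present, 0 otherwise; in the order [0, 1, 2, 3, 4, 5, 6, 7, 8] the diagonal is [1, 5, 6, 4, 6, 4, 3, 4, 3]. L is symmetric positive semidefinite, so every eigenvalue is real and nonnegative. The single zero eigenvalue shows the graph is connected. There is one zero in the spectrum, matching the 1 component.

[0, 0.8279, 1.6928, 4.0229, 4.3416, 5, 5.6915, 7.1523, 7.2709]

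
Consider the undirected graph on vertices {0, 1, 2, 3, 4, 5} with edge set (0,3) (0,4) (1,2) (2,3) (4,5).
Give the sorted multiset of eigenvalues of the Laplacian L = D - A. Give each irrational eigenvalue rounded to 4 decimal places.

Each diagonal entry of L is the vertex degree and each off-diagonal entry is -1 where an edge is present, 0 otherwise; in the order [0, 1, 2, 3, 4, 5] the diagonal is [2, 1, 2, 2, 2, 1]. The multiplicity of 0 as a Laplacian eigenvalue equals the number of connected components. The single zero eigenvalue shows the graph is connected. By the matrix-tree theorem the graph has (1/6) * product of the nonzero eigenvalues = 1 spanning tree. The eigenvalues sum to 10, which equals trace(L) = 2|E|.

[0, 0.2679, 1, 2, 3, 3.7321]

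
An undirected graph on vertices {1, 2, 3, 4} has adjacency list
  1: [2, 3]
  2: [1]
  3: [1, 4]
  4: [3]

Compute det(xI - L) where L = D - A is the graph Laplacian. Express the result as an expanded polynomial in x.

x^4 - 6x^3 + 10x^2 - 4x

Each diagonal entry of L is the vertex degree and each off-diagonal entry is -1 where an edge is present, 0 otherwise; in the order [1, 2, 3, 4] the diagonal is [2, 1, 2, 1]. Computing det(xI - L) by cofactor expansion (or equivalently via sum-over-permutations) gives x^4 - 6x^3 + 10x^2 - 4x. Since p(0) = det(-L) = 0, x divides p(x). By the matrix-tree theorem the graph has (1/4) * product of the nonzero eigenvalues = 1 spanning tree.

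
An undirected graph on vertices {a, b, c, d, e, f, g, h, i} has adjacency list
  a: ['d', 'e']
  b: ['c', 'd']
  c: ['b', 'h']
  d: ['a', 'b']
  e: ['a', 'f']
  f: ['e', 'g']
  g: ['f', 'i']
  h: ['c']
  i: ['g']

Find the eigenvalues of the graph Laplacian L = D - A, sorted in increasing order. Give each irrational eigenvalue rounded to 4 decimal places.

[0, 0.1206, 0.4679, 1, 1.6527, 2.3473, 3, 3.5321, 3.8794]

With the vertex order [a, b, c, d, e, f, g, h, i], the degrees are [2, 2, 2, 2, 2, 2, 2, 1, 1], giving D = diag(2, 2, 2, 2, 2, 2, 2, 1, 1) and L = D - A. The multiplicity of 0 as a Laplacian eigenvalue equals the number of connected components. The single zero eigenvalue shows the graph is connected.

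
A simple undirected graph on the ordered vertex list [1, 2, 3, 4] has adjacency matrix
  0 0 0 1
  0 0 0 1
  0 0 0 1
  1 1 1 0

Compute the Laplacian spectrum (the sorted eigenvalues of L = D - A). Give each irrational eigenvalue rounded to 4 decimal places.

Each diagonal entry of L is the vertex degree and each off-diagonal entry is -1 where an edge is present, 0 otherwise; in the order [1, 2, 3, 4] the diagonal is [1, 1, 1, 3]. Diagonalising L (or applying a numerical eigensolver to the 4x4 matrix) gives the spectrum above.

[0, 1, 1, 4]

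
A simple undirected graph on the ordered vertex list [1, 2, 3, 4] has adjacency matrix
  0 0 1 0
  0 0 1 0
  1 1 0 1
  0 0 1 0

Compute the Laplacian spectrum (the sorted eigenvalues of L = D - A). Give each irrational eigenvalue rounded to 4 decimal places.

[0, 1, 1, 4]

With the vertex order [1, 2, 3, 4], the degrees are [1, 1, 3, 1], giving D = diag(1, 1, 3, 1) and L = D - A. Since every row of L sums to 0, the all-ones vector is in the kernel and 0 is an eigenvalue. There is one zero in the spectrum, matching the 1 component.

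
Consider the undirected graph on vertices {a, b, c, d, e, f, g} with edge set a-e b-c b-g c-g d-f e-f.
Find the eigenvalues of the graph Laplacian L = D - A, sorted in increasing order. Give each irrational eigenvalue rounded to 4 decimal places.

[0, 0, 0.5858, 2, 3, 3, 3.4142]

Each diagonal entry of L is the vertex degree and each off-diagonal entry is -1 where an edge is present, 0 otherwise; in the order [a, b, c, d, e, f, g] the diagonal is [1, 2, 2, 1, 2, 2, 2]. Diagonalising L (or applying a numerical eigensolver to the 7x7 matrix) gives the spectrum above. The 2 zero eigenvalues correspond to the 2 connected components.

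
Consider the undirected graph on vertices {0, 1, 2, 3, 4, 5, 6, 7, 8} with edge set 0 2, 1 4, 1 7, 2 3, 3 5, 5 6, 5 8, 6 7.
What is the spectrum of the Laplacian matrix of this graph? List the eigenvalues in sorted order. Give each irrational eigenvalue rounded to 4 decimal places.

Reading degrees in the order [0, 1, 2, 3, 4, 5, 6, 7, 8] gives [1, 2, 2, 2, 1, 3, 2, 2, 1]; set D = diag(1, 2, 2, 2, 1, 3, 2, 2, 1) and form L = D - A. The multiplicity of 0 as a Laplacian eigenvalue equals the number of connected components. By the matrix-tree theorem the graph has (1/9) * product of the nonzero eigenvalues = 1 spanning tree.

[0, 0.1506, 0.4266, 1, 1.4229, 2.1724, 3, 3.4576, 4.3699]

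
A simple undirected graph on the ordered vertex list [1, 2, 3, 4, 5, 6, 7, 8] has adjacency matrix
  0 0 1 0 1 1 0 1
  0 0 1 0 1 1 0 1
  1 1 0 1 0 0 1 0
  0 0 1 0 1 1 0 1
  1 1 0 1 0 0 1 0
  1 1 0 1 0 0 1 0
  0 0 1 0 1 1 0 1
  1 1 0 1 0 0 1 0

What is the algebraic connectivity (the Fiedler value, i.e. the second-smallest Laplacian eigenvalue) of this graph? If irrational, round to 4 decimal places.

4

With the vertex order [1, 2, 3, 4, 5, 6, 7, 8], the degrees are [4, 4, 4, 4, 4, 4, 4, 4], giving D = diag(4, 4, 4, 4, 4, 4, 4, 4) and L = D - A. Computing the eigenvalues of L and sorting gives [0, 4, 4, 4, 4, 4, 4, 8]. The Fiedler value lambda_2 = 4 is strictly positive, so the graph is connected. The largest eigenvalue, 8, is at most the vertex count 8. The eigenvalues sum to 32, which equals trace(L) = 2|E|.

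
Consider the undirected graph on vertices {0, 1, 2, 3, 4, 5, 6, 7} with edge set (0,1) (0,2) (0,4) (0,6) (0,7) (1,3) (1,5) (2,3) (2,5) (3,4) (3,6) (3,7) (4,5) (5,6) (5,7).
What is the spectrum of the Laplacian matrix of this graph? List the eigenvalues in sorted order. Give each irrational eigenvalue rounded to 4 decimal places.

[0, 3, 3, 3, 3, 5, 5, 8]

Reading degrees in the order [0, 1, 2, 3, 4, 5, 6, 7] gives [5, 3, 3, 5, 3, 5, 3, 3]; set D = diag(5, 3, 3, 5, 3, 5, 3, 3) and form L = D - A. L is symmetric positive semidefinite, so every eigenvalue is real and nonnegative. The single zero eigenvalue shows the graph is connected. The eigenvalues sum to 30, which equals trace(L) = 2|E|. The largest eigenvalue, 8, is at most the vertex count 8.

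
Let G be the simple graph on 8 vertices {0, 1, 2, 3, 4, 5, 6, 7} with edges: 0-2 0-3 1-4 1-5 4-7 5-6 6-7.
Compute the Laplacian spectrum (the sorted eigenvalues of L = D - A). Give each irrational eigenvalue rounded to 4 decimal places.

[0, 0, 1, 1.3820, 1.3820, 3, 3.6180, 3.6180]

Each diagonal entry of L is the vertex degree and each off-diagonal entry is -1 where an edge is present, 0 otherwise; in the order [0, 1, 2, 3, 4, 5, 6, 7] the diagonal is [2, 2, 1, 1, 2, 2, 2, 2]. Since every row of L sums to 0, the all-ones vector is in the kernel and 0 is an eigenvalue. The 2 zero eigenvalues correspond to the 2 connected components. The largest eigenvalue, 3.6180, is at most the vertex count 8.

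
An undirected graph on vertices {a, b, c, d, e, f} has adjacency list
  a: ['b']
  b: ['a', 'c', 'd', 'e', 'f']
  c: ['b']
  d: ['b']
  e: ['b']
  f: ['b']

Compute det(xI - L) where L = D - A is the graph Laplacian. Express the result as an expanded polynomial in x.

With the vertex order [a, b, c, d, e, f], the degrees are [1, 5, 1, 1, 1, 1], giving D = diag(1, 5, 1, 1, 1, 1) and L = D - A. L has integer entries, so p(x) = det(xI - L) has integer coefficients. Expanding the determinant yields x^6 - 10x^5 + 30x^4 - 40x^3 + 25x^2 - 6x. The coefficient of x^5 equals -trace(L) = -10, matching the sum of degrees.

x^6 - 10x^5 + 30x^4 - 40x^3 + 25x^2 - 6x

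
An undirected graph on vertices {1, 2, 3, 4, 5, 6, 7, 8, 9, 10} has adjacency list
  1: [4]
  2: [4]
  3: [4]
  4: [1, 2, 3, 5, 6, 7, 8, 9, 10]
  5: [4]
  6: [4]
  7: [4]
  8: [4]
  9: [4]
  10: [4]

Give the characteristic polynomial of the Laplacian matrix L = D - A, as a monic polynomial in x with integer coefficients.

Each diagonal entry of L is the vertex degree and each off-diagonal entry is -1 where an edge is present, 0 otherwise; in the order [1, 2, 3, 4, 5, 6, 7, 8, 9, 10] the diagonal is [1, 1, 1, 9, 1, 1, 1, 1, 1, 1]. L has integer entries, so p(x) = det(xI - L) has integer coefficients. Expanding the determinant yields x^10 - 18x^9 + 108x^8 - 336x^7 + 630x^6 - 756x^5 + 588x^4 - 288x^3 + 81x^2 - 10x. The constant term is 0 because L is singular (the all-ones vector lies in its kernel). By the matrix-tree theorem the graph has (1/10) * product of the nonzero eigenvalues = 1 spanning tree. The eigenvalues sum to 18, which equals trace(L) = 2|E|.

x^10 - 18x^9 + 108x^8 - 336x^7 + 630x^6 - 756x^5 + 588x^4 - 288x^3 + 81x^2 - 10x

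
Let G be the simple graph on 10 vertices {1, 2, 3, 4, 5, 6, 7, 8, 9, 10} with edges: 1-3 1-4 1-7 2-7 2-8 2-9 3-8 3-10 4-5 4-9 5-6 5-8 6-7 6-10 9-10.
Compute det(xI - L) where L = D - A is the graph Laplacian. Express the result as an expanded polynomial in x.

x^10 - 30x^9 + 390x^8 - 2880x^7 + 13305x^6 - 39882x^5 + 77640x^4 - 94800x^3 + 66000x^2 - 20000x

With the vertex order [1, 2, 3, 4, 5, 6, 7, 8, 9, 10], the degrees are [3, 3, 3, 3, 3, 3, 3, 3, 3, 3], giving D = diag(3, 3, 3, 3, 3, 3, 3, 3, 3, 3) and L = D - A. The eigenvalues of L are [0, 2, 2, 2, 2, 2, 5, 5, 5, 5]; the characteristic polynomial is the product of (x - lambda_i), which multiplies out to x^10 - 30x^9 + 390x^8 - 2880x^7 + 13305x^6 - 39882x^5 + 77640x^4 - 94800x^3 + 66000x^2 - 20000x. Since p(0) = det(-L) = 0, x divides p(x). There is one zero in the spectrum, matching the 1 component.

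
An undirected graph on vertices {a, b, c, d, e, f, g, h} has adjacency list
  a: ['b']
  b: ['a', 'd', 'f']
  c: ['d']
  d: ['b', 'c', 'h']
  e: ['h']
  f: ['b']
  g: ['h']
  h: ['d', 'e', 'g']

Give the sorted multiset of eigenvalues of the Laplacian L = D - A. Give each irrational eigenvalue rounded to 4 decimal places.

[0, 0.2679, 0.6571, 1, 1, 2.5293, 3.7321, 4.8136]

Each diagonal entry of L is the vertex degree and each off-diagonal entry is -1 where an edge is present, 0 otherwise; in the order [a, b, c, d, e, f, g, h] the diagonal is [1, 3, 1, 3, 1, 1, 1, 3]. Since every row of L sums to 0, the all-ones vector is in the kernel and 0 is an eigenvalue. The single zero eigenvalue shows the graph is connected. By the matrix-tree theorem the graph has (1/8) * product of the nonzero eigenvalues = 1 spanning tree. There is one zero in the spectrum, matching the 1 component.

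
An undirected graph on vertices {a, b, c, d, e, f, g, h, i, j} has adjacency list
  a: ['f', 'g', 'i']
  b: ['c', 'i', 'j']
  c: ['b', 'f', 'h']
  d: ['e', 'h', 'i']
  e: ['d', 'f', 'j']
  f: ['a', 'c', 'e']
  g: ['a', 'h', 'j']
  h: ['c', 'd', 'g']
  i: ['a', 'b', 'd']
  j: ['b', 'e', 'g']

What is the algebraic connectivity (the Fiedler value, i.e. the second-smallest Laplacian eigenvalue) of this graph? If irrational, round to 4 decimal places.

With the vertex order [a, b, c, d, e, f, g, h, i, j], the degrees are [3, 3, 3, 3, 3, 3, 3, 3, 3, 3], giving D = diag(3, 3, 3, 3, 3, 3, 3, 3, 3, 3) and L = D - A. Computing the eigenvalues of L and sorting gives [0, 2, 2, 2, 2, 2, 5, 5, 5, 5]. The Fiedler value lambda_2 = 2 is strictly positive, so the graph is connected. There is one zero in the spectrum, matching the 1 component. The eigenvalues sum to 30, which equals trace(L) = 2|E|.

2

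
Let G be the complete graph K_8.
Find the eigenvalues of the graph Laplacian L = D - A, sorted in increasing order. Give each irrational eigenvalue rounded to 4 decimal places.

[0, 8, 8, 8, 8, 8, 8, 8]

The graph has 8 vertices and degree multiset [7, 7, 7, 7, 7, 7, 7, 7]; D is the diagonal matrix of degrees and L = D - A. The multiplicity of 0 as a Laplacian eigenvalue equals the number of connected components. The single zero eigenvalue shows the graph is connected. There is one zero in the spectrum, matching the 1 component. The eigenvalues sum to 56, which equals trace(L) = 2|E|.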